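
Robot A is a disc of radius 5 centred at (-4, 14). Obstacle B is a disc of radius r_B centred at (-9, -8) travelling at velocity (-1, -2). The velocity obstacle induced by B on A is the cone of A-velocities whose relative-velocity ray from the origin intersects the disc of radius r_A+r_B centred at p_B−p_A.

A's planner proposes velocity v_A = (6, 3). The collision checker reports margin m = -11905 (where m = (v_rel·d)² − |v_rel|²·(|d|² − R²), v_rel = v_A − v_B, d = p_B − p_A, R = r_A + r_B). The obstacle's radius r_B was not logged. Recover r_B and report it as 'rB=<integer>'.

m = -11905
d = (-5, -22);  v_rel = (7, 5),  |v_rel|² = 74
v_rel×d = (7)·(-22) − (5)·(-5) = -129
since m = R²·74 − (-129)²:  R² = (16641 + -11905) / 74 = 64
R = √64 = 8  ⇒  r_B = 8 − 5 = 3

rB=3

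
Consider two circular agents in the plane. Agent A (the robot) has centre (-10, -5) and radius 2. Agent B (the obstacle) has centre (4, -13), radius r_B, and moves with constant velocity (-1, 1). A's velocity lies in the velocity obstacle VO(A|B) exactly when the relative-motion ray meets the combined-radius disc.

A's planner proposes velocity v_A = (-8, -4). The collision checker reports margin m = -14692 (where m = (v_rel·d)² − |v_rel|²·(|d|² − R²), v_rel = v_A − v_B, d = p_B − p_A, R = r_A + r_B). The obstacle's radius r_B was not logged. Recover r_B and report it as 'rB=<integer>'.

m = -14692
d = (14, -8);  v_rel = (-7, -5),  |v_rel|² = 74
v_rel×d = (-7)·(-8) − (-5)·(14) = 126
since m = R²·74 − 126²:  R² = (15876 + -14692) / 74 = 16
R = √16 = 4  ⇒  r_B = 4 − 2 = 2

rB=2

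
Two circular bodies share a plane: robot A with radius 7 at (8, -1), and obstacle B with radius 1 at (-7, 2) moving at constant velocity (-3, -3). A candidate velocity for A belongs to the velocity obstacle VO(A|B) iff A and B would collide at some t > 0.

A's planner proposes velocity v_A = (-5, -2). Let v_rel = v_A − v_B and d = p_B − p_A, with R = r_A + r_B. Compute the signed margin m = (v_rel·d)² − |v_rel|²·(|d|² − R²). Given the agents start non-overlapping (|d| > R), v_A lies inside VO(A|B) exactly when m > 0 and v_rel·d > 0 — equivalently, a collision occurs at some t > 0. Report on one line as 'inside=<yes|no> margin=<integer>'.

d = (-15, 3),  |d|² = 234;  R = 7+1 = 8,  c = 234−8² = 170
v_rel = (-2, 1),  |v_rel|² = 5;  v_rel·d = (-2)·(-15) + (1)·(3) = 33
5·t² − 66·t + 170 = 0  ⇒  m = 33² − 5·170 = 239
m = 239 > 0,  v_rel·d = 33 > 0  ⇒  inside

inside=yes margin=239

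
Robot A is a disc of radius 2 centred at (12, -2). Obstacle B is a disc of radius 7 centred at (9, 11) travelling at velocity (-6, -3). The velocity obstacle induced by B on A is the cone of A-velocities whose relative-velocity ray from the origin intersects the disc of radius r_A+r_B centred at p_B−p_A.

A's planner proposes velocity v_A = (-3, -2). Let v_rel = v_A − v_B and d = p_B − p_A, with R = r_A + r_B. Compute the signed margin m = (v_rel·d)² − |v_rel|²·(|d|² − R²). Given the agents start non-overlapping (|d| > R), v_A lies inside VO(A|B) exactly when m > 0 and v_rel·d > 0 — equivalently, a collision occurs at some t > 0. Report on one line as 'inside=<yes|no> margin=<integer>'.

d = (-3, 13),  |d|² = 178;  R = 2+7 = 9,  c = 178−9² = 97
v_rel = (3, 1),  |v_rel|² = 10;  v_rel·d = (3)·(-3) + (1)·(13) = 4
10·t² − 8·t + 97 = 0  ⇒  m = 4² − 10·97 = -954
m = -954 < 0,  v_rel·d = 4 > 0  ⇒  outside

inside=no margin=-954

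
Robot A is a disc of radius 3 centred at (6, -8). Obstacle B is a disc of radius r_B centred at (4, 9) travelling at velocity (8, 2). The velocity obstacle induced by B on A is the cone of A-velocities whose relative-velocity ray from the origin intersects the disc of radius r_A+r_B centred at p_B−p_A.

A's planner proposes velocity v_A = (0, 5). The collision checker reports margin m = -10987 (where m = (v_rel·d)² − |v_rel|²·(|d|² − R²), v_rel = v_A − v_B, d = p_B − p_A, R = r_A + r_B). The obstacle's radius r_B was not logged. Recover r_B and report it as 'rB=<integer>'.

m = -10987
d = (-2, 17);  v_rel = (-8, 3),  |v_rel|² = 73
v_rel×d = (-8)·(17) − (3)·(-2) = -130
since m = R²·73 − (-130)²:  R² = (16900 + -10987) / 73 = 81
R = √81 = 9  ⇒  r_B = 9 − 3 = 6

rB=6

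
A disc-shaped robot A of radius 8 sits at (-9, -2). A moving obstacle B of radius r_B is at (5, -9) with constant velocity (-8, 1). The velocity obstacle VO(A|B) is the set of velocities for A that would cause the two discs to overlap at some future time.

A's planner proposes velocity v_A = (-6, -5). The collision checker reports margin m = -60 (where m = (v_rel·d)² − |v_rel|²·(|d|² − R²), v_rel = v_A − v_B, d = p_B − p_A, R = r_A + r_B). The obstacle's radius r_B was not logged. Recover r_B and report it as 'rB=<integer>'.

m = -60
d = (14, -7);  v_rel = (2, -6),  |v_rel|² = 40
v_rel×d = (2)·(-7) − (-6)·(14) = 70
since m = R²·40 − 70²:  R² = (4900 + -60) / 40 = 121
R = √121 = 11  ⇒  r_B = 11 − 8 = 3

rB=3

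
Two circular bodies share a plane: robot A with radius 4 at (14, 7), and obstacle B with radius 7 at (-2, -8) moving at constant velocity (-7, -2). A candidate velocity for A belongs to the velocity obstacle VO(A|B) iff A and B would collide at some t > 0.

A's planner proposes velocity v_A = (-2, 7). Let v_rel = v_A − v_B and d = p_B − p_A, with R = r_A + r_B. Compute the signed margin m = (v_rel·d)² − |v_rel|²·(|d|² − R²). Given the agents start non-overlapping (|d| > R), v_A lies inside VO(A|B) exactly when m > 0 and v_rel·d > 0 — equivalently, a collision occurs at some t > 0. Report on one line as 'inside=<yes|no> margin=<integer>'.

d = (-16, -15),  |d|² = 481;  R = 4+7 = 11,  c = 481−11² = 360
v_rel = (5, 9),  |v_rel|² = 106;  v_rel·d = (5)·(-16) + (9)·(-15) = -215
106·t² + 430·t + 360 = 0  ⇒  m = (-215)² − 106·360 = 8065
m = 8065 > 0,  v_rel·d = -215 < 0  ⇒  outside

inside=no margin=8065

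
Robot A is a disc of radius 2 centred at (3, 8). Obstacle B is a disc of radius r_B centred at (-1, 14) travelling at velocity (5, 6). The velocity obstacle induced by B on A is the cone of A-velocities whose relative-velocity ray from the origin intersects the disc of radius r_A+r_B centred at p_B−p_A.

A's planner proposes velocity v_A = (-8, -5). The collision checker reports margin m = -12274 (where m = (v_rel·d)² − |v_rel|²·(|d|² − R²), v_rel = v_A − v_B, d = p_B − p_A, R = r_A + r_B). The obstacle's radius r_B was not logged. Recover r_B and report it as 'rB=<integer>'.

m = -12274
d = (-4, 6);  v_rel = (-13, -11),  |v_rel|² = 290
v_rel×d = (-13)·(6) − (-11)·(-4) = -122
since m = R²·290 − (-122)²:  R² = (14884 + -12274) / 290 = 9
R = √9 = 3  ⇒  r_B = 3 − 2 = 1

rB=1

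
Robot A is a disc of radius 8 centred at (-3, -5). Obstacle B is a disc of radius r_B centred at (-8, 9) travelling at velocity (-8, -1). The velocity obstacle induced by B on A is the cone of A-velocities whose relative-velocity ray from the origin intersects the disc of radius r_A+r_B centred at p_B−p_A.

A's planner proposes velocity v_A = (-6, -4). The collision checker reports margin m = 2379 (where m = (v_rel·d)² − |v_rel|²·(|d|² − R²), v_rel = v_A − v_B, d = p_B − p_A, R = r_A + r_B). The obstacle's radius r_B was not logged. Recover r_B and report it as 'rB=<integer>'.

m = 2379
d = (-5, 14);  v_rel = (2, -3),  |v_rel|² = 13
v_rel×d = (2)·(14) − (-3)·(-5) = 13
since m = R²·13 − 13²:  R² = (169 + 2379) / 13 = 196
R = √196 = 14  ⇒  r_B = 14 − 8 = 6

rB=6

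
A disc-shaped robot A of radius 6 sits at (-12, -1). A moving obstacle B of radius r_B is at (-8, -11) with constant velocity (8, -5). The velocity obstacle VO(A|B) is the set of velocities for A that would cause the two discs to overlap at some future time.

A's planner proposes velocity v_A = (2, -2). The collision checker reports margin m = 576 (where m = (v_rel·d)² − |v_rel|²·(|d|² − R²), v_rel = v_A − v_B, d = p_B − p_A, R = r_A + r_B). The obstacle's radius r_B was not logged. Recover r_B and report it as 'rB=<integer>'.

m = 576
d = (4, -10);  v_rel = (-6, 3),  |v_rel|² = 45
v_rel×d = (-6)·(-10) − (3)·(4) = 48
since m = R²·45 − 48²:  R² = (2304 + 576) / 45 = 64
R = √64 = 8  ⇒  r_B = 8 − 6 = 2

rB=2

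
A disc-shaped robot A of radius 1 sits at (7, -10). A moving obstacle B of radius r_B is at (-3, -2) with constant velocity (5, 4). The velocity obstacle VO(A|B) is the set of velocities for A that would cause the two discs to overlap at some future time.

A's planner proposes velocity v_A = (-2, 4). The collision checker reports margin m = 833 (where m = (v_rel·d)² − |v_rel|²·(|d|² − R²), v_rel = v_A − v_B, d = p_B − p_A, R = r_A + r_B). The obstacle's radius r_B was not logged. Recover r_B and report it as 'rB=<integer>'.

m = 833
d = (-10, 8);  v_rel = (-7, 0),  |v_rel|² = 49
v_rel×d = (-7)·(8) − (0)·(-10) = -56
since m = R²·49 − (-56)²:  R² = (3136 + 833) / 49 = 81
R = √81 = 9  ⇒  r_B = 9 − 1 = 8

rB=8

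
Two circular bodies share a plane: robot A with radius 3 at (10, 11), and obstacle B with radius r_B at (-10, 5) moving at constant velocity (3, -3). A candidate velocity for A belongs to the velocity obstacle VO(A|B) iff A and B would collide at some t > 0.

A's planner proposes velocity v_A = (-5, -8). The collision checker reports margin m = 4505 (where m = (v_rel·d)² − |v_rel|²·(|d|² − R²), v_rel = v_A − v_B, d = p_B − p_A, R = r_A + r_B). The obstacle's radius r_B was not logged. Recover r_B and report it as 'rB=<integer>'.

m = 4505
d = (-20, -6);  v_rel = (-8, -5),  |v_rel|² = 89
v_rel×d = (-8)·(-6) − (-5)·(-20) = -52
since m = R²·89 − (-52)²:  R² = (2704 + 4505) / 89 = 81
R = √81 = 9  ⇒  r_B = 9 − 3 = 6

rB=6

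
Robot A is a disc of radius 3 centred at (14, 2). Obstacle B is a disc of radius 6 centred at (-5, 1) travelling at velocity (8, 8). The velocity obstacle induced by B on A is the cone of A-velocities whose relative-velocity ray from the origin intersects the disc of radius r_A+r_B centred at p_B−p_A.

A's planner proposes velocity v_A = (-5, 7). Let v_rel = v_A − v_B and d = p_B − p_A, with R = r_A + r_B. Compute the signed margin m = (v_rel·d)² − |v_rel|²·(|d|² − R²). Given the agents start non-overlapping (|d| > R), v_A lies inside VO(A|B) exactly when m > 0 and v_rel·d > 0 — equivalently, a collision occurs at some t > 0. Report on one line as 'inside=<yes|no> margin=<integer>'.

d = (-19, -1),  |d|² = 362;  R = 3+6 = 9,  c = 362−9² = 281
v_rel = (-13, -1),  |v_rel|² = 170;  v_rel·d = (-13)·(-19) + (-1)·(-1) = 248
170·t² − 496·t + 281 = 0  ⇒  m = 248² − 170·281 = 13734
m = 13734 > 0,  v_rel·d = 248 > 0  ⇒  inside

inside=yes margin=13734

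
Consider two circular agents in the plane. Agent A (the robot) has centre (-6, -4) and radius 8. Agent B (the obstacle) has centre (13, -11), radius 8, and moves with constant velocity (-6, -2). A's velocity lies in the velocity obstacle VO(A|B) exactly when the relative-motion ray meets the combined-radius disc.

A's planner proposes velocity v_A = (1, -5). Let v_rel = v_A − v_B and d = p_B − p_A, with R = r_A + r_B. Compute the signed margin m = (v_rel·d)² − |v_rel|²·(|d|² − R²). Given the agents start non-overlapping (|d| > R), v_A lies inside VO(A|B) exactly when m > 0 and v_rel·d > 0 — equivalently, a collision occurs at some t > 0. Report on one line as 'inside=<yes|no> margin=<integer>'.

d = (19, -7),  |d|² = 410;  R = 8+8 = 16,  c = 410−16² = 154
v_rel = (7, -3),  |v_rel|² = 58;  v_rel·d = (7)·(19) + (-3)·(-7) = 154
58·t² − 308·t + 154 = 0  ⇒  m = 154² − 58·154 = 14784
m = 14784 > 0,  v_rel·d = 154 > 0  ⇒  inside

inside=yes margin=14784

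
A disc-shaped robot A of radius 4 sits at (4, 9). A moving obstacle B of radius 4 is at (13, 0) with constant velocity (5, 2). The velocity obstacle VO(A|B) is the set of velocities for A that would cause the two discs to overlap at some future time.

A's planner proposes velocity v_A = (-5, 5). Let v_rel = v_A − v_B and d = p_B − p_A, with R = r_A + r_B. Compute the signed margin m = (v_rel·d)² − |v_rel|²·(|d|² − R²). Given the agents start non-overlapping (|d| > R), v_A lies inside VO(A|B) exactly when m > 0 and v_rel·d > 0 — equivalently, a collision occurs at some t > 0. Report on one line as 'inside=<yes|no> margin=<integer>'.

d = (9, -9),  |d|² = 162;  R = 4+4 = 8,  c = 162−8² = 98
v_rel = (-10, 3),  |v_rel|² = 109;  v_rel·d = (-10)·(9) + (3)·(-9) = -117
109·t² + 234·t + 98 = 0  ⇒  m = (-117)² − 109·98 = 3007
m = 3007 > 0,  v_rel·d = -117 < 0  ⇒  outside

inside=no margin=3007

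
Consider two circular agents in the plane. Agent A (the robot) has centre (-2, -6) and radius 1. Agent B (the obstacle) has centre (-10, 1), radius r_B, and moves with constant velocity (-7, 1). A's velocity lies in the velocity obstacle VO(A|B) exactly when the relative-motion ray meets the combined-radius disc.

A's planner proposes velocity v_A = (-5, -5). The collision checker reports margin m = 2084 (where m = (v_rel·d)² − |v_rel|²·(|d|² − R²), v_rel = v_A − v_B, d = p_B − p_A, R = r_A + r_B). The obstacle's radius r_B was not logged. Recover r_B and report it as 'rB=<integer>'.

m = 2084
d = (-8, 7);  v_rel = (2, -6),  |v_rel|² = 40
v_rel×d = (2)·(7) − (-6)·(-8) = -34
since m = R²·40 − (-34)²:  R² = (1156 + 2084) / 40 = 81
R = √81 = 9  ⇒  r_B = 9 − 1 = 8

rB=8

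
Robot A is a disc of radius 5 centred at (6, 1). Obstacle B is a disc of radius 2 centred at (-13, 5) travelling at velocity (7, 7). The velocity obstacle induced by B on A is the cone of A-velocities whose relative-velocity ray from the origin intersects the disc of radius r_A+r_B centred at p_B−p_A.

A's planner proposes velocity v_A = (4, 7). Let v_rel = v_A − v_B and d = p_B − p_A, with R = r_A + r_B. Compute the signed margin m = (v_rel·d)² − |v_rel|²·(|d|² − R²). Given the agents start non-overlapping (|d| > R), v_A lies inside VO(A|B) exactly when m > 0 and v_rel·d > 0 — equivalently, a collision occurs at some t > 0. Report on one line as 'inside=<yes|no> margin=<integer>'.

d = (-19, 4),  |d|² = 377;  R = 5+2 = 7,  c = 377−7² = 328
v_rel = (-3, 0),  |v_rel|² = 9;  v_rel·d = (-3)·(-19) + (0)·(4) = 57
9·t² − 114·t + 328 = 0  ⇒  m = 57² − 9·328 = 297
m = 297 > 0,  v_rel·d = 57 > 0  ⇒  inside

inside=yes margin=297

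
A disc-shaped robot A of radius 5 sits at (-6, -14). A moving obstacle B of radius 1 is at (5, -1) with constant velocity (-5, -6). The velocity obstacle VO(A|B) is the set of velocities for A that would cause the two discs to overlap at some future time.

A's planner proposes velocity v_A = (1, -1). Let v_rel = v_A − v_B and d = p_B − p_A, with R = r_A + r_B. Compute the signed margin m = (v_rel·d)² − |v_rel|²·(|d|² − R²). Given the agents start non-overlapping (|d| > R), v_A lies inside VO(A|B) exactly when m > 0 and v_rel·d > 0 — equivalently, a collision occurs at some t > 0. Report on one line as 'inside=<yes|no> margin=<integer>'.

d = (11, 13),  |d|² = 290;  R = 5+1 = 6,  c = 290−6² = 254
v_rel = (6, 5),  |v_rel|² = 61;  v_rel·d = (6)·(11) + (5)·(13) = 131
61·t² − 262·t + 254 = 0  ⇒  m = 131² − 61·254 = 1667
m = 1667 > 0,  v_rel·d = 131 > 0  ⇒  inside

inside=yes margin=1667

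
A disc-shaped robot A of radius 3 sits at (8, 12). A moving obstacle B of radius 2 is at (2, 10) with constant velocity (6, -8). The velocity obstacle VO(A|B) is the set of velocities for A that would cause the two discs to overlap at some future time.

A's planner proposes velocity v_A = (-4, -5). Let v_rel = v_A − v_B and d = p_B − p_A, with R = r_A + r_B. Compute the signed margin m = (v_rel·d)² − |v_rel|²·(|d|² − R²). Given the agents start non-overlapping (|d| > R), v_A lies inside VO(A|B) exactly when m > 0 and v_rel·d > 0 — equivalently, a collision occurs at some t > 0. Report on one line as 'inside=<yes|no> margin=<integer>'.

d = (-6, -2),  |d|² = 40;  R = 3+2 = 5,  c = 40−5² = 15
v_rel = (-10, 3),  |v_rel|² = 109;  v_rel·d = (-10)·(-6) + (3)·(-2) = 54
109·t² − 108·t + 15 = 0  ⇒  m = 54² − 109·15 = 1281
m = 1281 > 0,  v_rel·d = 54 > 0  ⇒  inside

inside=yes margin=1281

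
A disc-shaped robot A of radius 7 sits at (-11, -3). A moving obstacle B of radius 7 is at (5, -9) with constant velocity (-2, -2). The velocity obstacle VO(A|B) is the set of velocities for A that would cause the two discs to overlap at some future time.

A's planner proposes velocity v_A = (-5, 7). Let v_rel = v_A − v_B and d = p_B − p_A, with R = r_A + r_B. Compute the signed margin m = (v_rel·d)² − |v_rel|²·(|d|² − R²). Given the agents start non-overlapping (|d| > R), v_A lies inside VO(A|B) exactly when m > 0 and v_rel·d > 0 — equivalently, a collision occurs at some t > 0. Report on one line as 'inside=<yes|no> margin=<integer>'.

d = (16, -6),  |d|² = 292;  R = 7+7 = 14,  c = 292−14² = 96
v_rel = (-3, 9),  |v_rel|² = 90;  v_rel·d = (-3)·(16) + (9)·(-6) = -102
90·t² + 204·t + 96 = 0  ⇒  m = (-102)² − 90·96 = 1764
m = 1764 > 0,  v_rel·d = -102 < 0  ⇒  outside

inside=no margin=1764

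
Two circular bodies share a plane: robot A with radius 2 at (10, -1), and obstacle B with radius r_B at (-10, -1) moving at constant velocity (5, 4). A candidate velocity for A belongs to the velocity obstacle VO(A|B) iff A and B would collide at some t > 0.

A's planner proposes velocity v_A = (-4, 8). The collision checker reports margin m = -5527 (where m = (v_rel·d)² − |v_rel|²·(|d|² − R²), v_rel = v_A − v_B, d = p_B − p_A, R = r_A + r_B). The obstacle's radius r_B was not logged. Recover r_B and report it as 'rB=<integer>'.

m = -5527
d = (-20, 0);  v_rel = (-9, 4),  |v_rel|² = 97
v_rel×d = (-9)·(0) − (4)·(-20) = 80
since m = R²·97 − 80²:  R² = (6400 + -5527) / 97 = 9
R = √9 = 3  ⇒  r_B = 3 − 2 = 1

rB=1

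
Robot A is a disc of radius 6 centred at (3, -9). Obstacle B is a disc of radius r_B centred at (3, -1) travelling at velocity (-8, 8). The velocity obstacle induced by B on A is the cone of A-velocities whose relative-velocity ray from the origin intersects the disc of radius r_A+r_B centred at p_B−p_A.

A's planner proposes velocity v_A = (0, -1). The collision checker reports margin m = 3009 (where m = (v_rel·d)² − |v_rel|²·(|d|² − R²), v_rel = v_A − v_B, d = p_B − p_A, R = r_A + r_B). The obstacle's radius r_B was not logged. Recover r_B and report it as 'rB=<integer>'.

m = 3009
d = (0, 8);  v_rel = (8, -9),  |v_rel|² = 145
v_rel×d = (8)·(8) − (-9)·(0) = 64
since m = R²·145 − 64²:  R² = (4096 + 3009) / 145 = 49
R = √49 = 7  ⇒  r_B = 7 − 6 = 1

rB=1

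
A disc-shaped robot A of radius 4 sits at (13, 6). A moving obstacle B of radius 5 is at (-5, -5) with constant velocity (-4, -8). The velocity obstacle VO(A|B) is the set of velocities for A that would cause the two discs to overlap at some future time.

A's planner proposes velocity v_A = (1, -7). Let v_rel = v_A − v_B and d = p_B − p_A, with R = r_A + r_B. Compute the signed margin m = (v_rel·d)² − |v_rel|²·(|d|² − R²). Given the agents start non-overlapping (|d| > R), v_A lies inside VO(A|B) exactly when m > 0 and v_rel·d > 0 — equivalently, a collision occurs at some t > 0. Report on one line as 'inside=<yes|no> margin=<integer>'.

d = (-18, -11),  |d|² = 445;  R = 4+5 = 9,  c = 445−9² = 364
v_rel = (5, 1),  |v_rel|² = 26;  v_rel·d = (5)·(-18) + (1)·(-11) = -101
26·t² + 202·t + 364 = 0  ⇒  m = (-101)² − 26·364 = 737
m = 737 > 0,  v_rel·d = -101 < 0  ⇒  outside

inside=no margin=737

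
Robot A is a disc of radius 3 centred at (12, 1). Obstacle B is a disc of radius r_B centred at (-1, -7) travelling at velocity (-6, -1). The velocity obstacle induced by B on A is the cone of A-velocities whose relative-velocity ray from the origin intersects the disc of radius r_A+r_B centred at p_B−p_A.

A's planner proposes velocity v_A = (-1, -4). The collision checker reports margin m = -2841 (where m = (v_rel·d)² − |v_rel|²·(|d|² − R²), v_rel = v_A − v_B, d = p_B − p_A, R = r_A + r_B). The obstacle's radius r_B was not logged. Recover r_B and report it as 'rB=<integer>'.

m = -2841
d = (-13, -8);  v_rel = (5, -3),  |v_rel|² = 34
v_rel×d = (5)·(-8) − (-3)·(-13) = -79
since m = R²·34 − (-79)²:  R² = (6241 + -2841) / 34 = 100
R = √100 = 10  ⇒  r_B = 10 − 3 = 7

rB=7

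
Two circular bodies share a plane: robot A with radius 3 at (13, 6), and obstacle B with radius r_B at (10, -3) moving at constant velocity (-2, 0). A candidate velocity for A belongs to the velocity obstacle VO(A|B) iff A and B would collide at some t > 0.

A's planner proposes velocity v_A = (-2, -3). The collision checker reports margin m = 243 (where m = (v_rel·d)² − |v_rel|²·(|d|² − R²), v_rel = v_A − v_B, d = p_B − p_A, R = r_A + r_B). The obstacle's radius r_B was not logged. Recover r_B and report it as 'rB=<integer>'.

m = 243
d = (-3, -9);  v_rel = (0, -3),  |v_rel|² = 9
v_rel×d = (0)·(-9) − (-3)·(-3) = -9
since m = R²·9 − (-9)²:  R² = (81 + 243) / 9 = 36
R = √36 = 6  ⇒  r_B = 6 − 3 = 3

rB=3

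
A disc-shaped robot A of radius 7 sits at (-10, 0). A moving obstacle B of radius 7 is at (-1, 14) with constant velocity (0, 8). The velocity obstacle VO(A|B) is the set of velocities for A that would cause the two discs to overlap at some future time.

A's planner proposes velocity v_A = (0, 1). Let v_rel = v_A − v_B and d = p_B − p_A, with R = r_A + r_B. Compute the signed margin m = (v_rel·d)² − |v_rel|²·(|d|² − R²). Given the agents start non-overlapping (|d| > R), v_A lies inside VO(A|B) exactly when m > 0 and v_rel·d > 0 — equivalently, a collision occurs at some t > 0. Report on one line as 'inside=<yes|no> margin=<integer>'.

d = (9, 14),  |d|² = 277;  R = 7+7 = 14,  c = 277−14² = 81
v_rel = (0, -7),  |v_rel|² = 49;  v_rel·d = (0)·(9) + (-7)·(14) = -98
49·t² + 196·t + 81 = 0  ⇒  m = (-98)² − 49·81 = 5635
m = 5635 > 0,  v_rel·d = -98 < 0  ⇒  outside

inside=no margin=5635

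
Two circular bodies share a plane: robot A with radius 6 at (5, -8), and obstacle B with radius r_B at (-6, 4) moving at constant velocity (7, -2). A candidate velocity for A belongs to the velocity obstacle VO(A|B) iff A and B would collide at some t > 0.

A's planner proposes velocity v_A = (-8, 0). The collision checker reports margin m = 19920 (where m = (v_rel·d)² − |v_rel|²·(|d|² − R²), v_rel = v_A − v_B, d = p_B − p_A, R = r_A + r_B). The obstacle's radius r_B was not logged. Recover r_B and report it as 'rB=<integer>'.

m = 19920
d = (-11, 12);  v_rel = (-15, 2),  |v_rel|² = 229
v_rel×d = (-15)·(12) − (2)·(-11) = -158
since m = R²·229 − (-158)²:  R² = (24964 + 19920) / 229 = 196
R = √196 = 14  ⇒  r_B = 14 − 6 = 8

rB=8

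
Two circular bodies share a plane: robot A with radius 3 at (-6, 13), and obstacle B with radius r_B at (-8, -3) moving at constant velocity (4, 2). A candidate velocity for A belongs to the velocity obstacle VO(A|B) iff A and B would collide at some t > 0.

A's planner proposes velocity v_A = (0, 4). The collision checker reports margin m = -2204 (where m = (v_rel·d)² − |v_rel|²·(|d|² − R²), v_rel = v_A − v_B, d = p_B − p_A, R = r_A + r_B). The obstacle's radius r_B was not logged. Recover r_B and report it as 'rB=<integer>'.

m = -2204
d = (-2, -16);  v_rel = (-4, 2),  |v_rel|² = 20
v_rel×d = (-4)·(-16) − (2)·(-2) = 68
since m = R²·20 − 68²:  R² = (4624 + -2204) / 20 = 121
R = √121 = 11  ⇒  r_B = 11 − 3 = 8

rB=8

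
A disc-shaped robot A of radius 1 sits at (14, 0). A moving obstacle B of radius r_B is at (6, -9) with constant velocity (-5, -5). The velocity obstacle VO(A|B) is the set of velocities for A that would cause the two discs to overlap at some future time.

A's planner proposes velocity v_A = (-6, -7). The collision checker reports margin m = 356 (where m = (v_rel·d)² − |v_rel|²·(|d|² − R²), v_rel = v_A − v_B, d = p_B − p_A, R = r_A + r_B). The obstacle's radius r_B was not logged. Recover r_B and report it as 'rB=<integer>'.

m = 356
d = (-8, -9);  v_rel = (-1, -2),  |v_rel|² = 5
v_rel×d = (-1)·(-9) − (-2)·(-8) = -7
since m = R²·5 − (-7)²:  R² = (49 + 356) / 5 = 81
R = √81 = 9  ⇒  r_B = 9 − 1 = 8

rB=8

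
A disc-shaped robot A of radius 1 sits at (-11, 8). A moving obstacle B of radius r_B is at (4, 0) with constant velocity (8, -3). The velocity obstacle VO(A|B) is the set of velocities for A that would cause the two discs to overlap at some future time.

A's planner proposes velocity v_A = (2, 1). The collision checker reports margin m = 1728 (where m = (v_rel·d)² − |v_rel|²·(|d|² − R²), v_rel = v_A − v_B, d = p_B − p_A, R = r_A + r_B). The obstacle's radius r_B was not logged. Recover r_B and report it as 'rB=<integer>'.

m = 1728
d = (15, -8);  v_rel = (-6, 4),  |v_rel|² = 52
v_rel×d = (-6)·(-8) − (4)·(15) = -12
since m = R²·52 − (-12)²:  R² = (144 + 1728) / 52 = 36
R = √36 = 6  ⇒  r_B = 6 − 1 = 5

rB=5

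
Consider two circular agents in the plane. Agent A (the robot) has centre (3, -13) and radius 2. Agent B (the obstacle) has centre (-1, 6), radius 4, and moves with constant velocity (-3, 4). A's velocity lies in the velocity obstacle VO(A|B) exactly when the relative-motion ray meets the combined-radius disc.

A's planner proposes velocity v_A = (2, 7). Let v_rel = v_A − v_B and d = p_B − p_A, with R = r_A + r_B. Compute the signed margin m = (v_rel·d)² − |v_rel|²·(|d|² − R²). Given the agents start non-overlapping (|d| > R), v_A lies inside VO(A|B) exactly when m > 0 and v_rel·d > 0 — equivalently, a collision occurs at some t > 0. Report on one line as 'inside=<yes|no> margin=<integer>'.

d = (-4, 19),  |d|² = 377;  R = 2+4 = 6,  c = 377−6² = 341
v_rel = (5, 3),  |v_rel|² = 34;  v_rel·d = (5)·(-4) + (3)·(19) = 37
34·t² − 74·t + 341 = 0  ⇒  m = 37² − 34·341 = -10225
m = -10225 < 0,  v_rel·d = 37 > 0  ⇒  outside

inside=no margin=-10225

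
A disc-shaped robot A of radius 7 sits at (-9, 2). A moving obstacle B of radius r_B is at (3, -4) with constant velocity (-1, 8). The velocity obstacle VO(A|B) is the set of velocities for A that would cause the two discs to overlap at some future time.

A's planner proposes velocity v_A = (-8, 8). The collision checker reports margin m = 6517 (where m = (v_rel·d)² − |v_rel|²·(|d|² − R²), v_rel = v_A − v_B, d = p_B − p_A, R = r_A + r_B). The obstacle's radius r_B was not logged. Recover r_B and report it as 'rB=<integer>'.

m = 6517
d = (12, -6);  v_rel = (-7, 0),  |v_rel|² = 49
v_rel×d = (-7)·(-6) − (0)·(12) = 42
since m = R²·49 − 42²:  R² = (1764 + 6517) / 49 = 169
R = √169 = 13  ⇒  r_B = 13 − 7 = 6

rB=6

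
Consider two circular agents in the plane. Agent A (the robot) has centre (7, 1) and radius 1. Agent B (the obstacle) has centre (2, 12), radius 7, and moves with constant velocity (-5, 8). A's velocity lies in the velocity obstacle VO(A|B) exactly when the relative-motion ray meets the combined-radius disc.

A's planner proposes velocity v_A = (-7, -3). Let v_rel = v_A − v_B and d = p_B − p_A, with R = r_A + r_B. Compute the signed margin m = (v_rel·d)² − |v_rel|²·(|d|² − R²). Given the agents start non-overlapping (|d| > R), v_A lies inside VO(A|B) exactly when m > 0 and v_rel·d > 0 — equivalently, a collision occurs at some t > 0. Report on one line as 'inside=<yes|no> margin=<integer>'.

d = (-5, 11),  |d|² = 146;  R = 1+7 = 8,  c = 146−8² = 82
v_rel = (-2, -11),  |v_rel|² = 125;  v_rel·d = (-2)·(-5) + (-11)·(11) = -111
125·t² + 222·t + 82 = 0  ⇒  m = (-111)² − 125·82 = 2071
m = 2071 > 0,  v_rel·d = -111 < 0  ⇒  outside

inside=no margin=2071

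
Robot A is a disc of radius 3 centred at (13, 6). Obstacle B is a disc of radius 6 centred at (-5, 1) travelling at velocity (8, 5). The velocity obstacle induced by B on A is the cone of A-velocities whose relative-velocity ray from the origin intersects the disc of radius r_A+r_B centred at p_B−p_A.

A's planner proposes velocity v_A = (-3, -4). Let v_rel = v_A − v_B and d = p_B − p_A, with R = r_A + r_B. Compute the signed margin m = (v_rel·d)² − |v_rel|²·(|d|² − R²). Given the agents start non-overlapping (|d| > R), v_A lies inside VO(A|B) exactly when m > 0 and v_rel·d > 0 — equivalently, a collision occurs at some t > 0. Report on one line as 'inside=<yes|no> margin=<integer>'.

d = (-18, -5),  |d|² = 349;  R = 3+6 = 9,  c = 349−9² = 268
v_rel = (-11, -9),  |v_rel|² = 202;  v_rel·d = (-11)·(-18) + (-9)·(-5) = 243
202·t² − 486·t + 268 = 0  ⇒  m = 243² − 202·268 = 4913
m = 4913 > 0,  v_rel·d = 243 > 0  ⇒  inside

inside=yes margin=4913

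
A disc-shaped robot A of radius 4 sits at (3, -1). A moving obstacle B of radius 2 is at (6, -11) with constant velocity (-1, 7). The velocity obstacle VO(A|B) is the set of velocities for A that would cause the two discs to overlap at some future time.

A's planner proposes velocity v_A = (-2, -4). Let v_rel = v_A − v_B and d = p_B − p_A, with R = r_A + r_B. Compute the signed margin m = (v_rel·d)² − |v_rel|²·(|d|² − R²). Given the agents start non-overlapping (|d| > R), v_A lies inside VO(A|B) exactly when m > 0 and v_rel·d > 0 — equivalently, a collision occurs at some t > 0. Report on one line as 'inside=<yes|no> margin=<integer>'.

d = (3, -10),  |d|² = 109;  R = 4+2 = 6,  c = 109−6² = 73
v_rel = (-1, -11),  |v_rel|² = 122;  v_rel·d = (-1)·(3) + (-11)·(-10) = 107
122·t² − 214·t + 73 = 0  ⇒  m = 107² − 122·73 = 2543
m = 2543 > 0,  v_rel·d = 107 > 0  ⇒  inside

inside=yes margin=2543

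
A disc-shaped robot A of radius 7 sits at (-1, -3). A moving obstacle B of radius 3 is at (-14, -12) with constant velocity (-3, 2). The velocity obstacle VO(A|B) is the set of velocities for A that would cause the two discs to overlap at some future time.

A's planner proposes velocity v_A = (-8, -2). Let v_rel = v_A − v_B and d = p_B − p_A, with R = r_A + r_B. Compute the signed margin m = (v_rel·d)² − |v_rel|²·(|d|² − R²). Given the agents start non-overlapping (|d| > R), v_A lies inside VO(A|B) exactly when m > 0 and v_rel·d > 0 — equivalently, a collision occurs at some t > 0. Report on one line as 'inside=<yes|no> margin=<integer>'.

d = (-13, -9),  |d|² = 250;  R = 7+3 = 10,  c = 250−10² = 150
v_rel = (-5, -4),  |v_rel|² = 41;  v_rel·d = (-5)·(-13) + (-4)·(-9) = 101
41·t² − 202·t + 150 = 0  ⇒  m = 101² − 41·150 = 4051
m = 4051 > 0,  v_rel·d = 101 > 0  ⇒  inside

inside=yes margin=4051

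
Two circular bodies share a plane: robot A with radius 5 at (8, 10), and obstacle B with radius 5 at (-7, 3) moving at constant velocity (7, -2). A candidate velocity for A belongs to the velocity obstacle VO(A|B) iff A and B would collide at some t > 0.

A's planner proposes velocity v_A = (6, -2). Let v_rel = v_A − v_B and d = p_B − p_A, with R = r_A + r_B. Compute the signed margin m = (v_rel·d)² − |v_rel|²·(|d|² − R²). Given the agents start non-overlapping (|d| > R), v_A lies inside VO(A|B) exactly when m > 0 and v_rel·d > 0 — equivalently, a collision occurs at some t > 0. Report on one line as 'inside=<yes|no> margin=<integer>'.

d = (-15, -7),  |d|² = 274;  R = 5+5 = 10,  c = 274−10² = 174
v_rel = (-1, 0),  |v_rel|² = 1;  v_rel·d = (-1)·(-15) + (0)·(-7) = 15
1·t² − 30·t + 174 = 0  ⇒  m = 15² − 1·174 = 51
m = 51 > 0,  v_rel·d = 15 > 0  ⇒  inside

inside=yes margin=51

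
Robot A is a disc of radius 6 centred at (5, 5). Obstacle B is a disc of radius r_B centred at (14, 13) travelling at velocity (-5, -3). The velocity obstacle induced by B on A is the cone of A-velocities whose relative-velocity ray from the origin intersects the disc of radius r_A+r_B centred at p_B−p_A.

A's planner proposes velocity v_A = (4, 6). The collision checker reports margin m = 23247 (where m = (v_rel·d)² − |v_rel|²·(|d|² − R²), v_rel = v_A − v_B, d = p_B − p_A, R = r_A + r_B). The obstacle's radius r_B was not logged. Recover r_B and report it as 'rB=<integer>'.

m = 23247
d = (9, 8);  v_rel = (9, 9),  |v_rel|² = 162
v_rel×d = (9)·(8) − (9)·(9) = -9
since m = R²·162 − (-9)²:  R² = (81 + 23247) / 162 = 144
R = √144 = 12  ⇒  r_B = 12 − 6 = 6

rB=6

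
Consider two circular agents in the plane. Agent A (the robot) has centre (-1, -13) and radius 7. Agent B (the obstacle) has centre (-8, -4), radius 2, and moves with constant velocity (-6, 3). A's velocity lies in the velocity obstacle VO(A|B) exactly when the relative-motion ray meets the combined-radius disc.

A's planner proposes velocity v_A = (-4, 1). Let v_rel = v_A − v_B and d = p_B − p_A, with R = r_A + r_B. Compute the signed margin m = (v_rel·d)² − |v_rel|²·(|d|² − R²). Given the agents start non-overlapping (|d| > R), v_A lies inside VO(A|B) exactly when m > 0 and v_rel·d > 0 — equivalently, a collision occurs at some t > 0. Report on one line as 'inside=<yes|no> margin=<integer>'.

d = (-7, 9),  |d|² = 130;  R = 7+2 = 9,  c = 130−9² = 49
v_rel = (2, -2),  |v_rel|² = 8;  v_rel·d = (2)·(-7) + (-2)·(9) = -32
8·t² + 64·t + 49 = 0  ⇒  m = (-32)² − 8·49 = 632
m = 632 > 0,  v_rel·d = -32 < 0  ⇒  outside

inside=no margin=632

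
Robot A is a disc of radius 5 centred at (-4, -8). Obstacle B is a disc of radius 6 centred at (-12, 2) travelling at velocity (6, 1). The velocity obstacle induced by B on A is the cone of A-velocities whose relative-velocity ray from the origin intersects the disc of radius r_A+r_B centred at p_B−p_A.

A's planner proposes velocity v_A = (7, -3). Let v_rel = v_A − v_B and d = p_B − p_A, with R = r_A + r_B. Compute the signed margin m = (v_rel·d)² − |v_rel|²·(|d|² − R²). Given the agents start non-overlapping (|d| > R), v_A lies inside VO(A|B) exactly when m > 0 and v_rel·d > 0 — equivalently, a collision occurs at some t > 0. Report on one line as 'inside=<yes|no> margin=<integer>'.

d = (-8, 10),  |d|² = 164;  R = 5+6 = 11,  c = 164−11² = 43
v_rel = (1, -4),  |v_rel|² = 17;  v_rel·d = (1)·(-8) + (-4)·(10) = -48
17·t² + 96·t + 43 = 0  ⇒  m = (-48)² − 17·43 = 1573
m = 1573 > 0,  v_rel·d = -48 < 0  ⇒  outside

inside=no margin=1573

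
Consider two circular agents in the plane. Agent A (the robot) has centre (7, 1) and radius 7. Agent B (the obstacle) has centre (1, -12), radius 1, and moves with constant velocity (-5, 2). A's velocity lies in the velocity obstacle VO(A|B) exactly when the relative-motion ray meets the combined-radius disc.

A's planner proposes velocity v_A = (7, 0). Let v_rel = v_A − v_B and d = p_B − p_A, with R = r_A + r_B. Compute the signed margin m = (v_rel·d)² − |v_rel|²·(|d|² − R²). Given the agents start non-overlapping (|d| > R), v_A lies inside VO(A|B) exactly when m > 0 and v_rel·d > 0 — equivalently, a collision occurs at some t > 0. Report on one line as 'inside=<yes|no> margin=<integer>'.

d = (-6, -13),  |d|² = 205;  R = 7+1 = 8,  c = 205−8² = 141
v_rel = (12, -2),  |v_rel|² = 148;  v_rel·d = (12)·(-6) + (-2)·(-13) = -46
148·t² + 92·t + 141 = 0  ⇒  m = (-46)² − 148·141 = -18752
m = -18752 < 0,  v_rel·d = -46 < 0  ⇒  outside

inside=no margin=-18752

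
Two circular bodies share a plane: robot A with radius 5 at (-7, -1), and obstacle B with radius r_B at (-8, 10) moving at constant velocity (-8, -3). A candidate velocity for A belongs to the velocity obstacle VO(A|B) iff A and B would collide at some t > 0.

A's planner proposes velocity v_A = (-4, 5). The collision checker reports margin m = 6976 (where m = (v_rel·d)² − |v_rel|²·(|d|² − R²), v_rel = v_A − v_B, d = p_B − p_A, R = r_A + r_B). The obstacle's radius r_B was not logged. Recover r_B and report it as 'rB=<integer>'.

m = 6976
d = (-1, 11);  v_rel = (4, 8),  |v_rel|² = 80
v_rel×d = (4)·(11) − (8)·(-1) = 52
since m = R²·80 − 52²:  R² = (2704 + 6976) / 80 = 121
R = √121 = 11  ⇒  r_B = 11 − 5 = 6

rB=6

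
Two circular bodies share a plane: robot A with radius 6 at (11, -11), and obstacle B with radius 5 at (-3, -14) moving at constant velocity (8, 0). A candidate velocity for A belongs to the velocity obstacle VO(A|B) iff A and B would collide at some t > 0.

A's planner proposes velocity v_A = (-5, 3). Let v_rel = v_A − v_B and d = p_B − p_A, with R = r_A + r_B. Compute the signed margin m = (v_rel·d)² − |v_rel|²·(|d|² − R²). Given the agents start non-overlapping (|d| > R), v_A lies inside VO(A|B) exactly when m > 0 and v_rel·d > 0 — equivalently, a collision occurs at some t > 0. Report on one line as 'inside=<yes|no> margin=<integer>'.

d = (-14, -3),  |d|² = 205;  R = 6+5 = 11,  c = 205−11² = 84
v_rel = (-13, 3),  |v_rel|² = 178;  v_rel·d = (-13)·(-14) + (3)·(-3) = 173
178·t² − 346·t + 84 = 0  ⇒  m = 173² − 178·84 = 14977
m = 14977 > 0,  v_rel·d = 173 > 0  ⇒  inside

inside=yes margin=14977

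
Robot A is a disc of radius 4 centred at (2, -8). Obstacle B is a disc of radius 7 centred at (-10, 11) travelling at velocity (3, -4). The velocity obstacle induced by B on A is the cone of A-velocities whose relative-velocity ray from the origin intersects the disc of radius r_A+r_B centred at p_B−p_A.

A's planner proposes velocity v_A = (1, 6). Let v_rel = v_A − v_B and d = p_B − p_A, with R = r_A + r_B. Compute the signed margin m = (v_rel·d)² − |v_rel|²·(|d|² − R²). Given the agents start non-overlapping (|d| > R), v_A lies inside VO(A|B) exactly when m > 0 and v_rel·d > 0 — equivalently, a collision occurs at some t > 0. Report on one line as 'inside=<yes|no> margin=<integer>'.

d = (-12, 19),  |d|² = 505;  R = 4+7 = 11,  c = 505−11² = 384
v_rel = (-2, 10),  |v_rel|² = 104;  v_rel·d = (-2)·(-12) + (10)·(19) = 214
104·t² − 428·t + 384 = 0  ⇒  m = 214² − 104·384 = 5860
m = 5860 > 0,  v_rel·d = 214 > 0  ⇒  inside

inside=yes margin=5860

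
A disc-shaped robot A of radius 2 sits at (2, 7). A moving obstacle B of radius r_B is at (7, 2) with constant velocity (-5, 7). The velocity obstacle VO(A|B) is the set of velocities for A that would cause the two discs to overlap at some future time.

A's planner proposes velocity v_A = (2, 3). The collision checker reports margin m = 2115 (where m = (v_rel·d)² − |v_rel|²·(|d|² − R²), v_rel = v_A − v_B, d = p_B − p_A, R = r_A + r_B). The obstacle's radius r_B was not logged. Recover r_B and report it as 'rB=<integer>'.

m = 2115
d = (5, -5);  v_rel = (7, -4),  |v_rel|² = 65
v_rel×d = (7)·(-5) − (-4)·(5) = -15
since m = R²·65 − (-15)²:  R² = (225 + 2115) / 65 = 36
R = √36 = 6  ⇒  r_B = 6 − 2 = 4

rB=4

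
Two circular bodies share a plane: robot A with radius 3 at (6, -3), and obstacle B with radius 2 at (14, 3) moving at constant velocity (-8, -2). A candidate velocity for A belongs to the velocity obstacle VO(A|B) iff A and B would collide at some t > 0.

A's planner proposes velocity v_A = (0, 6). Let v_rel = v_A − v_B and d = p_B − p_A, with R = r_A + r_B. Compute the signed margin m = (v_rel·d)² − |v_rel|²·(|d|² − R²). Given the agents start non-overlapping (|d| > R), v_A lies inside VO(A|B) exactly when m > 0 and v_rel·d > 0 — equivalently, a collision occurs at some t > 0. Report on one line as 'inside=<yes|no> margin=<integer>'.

d = (8, 6),  |d|² = 100;  R = 3+2 = 5,  c = 100−5² = 75
v_rel = (8, 8),  |v_rel|² = 128;  v_rel·d = (8)·(8) + (8)·(6) = 112
128·t² − 224·t + 75 = 0  ⇒  m = 112² − 128·75 = 2944
m = 2944 > 0,  v_rel·d = 112 > 0  ⇒  inside

inside=yes margin=2944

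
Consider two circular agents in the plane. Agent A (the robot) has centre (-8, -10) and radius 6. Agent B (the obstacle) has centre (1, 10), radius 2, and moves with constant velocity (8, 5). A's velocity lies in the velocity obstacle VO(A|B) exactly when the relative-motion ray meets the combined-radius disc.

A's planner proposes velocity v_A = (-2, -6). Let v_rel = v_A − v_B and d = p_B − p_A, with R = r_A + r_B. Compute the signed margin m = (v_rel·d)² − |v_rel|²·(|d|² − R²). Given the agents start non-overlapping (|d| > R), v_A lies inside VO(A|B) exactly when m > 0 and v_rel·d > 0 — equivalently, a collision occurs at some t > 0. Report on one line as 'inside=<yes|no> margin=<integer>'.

d = (9, 20),  |d|² = 481;  R = 6+2 = 8,  c = 481−8² = 417
v_rel = (-10, -11),  |v_rel|² = 221;  v_rel·d = (-10)·(9) + (-11)·(20) = -310
221·t² + 620·t + 417 = 0  ⇒  m = (-310)² − 221·417 = 3943
m = 3943 > 0,  v_rel·d = -310 < 0  ⇒  outside

inside=no margin=3943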